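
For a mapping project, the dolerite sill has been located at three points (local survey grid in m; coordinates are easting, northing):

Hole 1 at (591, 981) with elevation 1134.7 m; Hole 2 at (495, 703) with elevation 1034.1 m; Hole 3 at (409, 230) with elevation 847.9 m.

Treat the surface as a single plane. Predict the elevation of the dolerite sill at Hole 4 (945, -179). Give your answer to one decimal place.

Let the plane be z = a·easting + b·northing + c.
Hole 2−Hole 1: −96a − 278b = −100.6;  Hole 3−Hole 1: −182a − 751b = −286.8.
Solving gives a = −0.19441, b = 0.42900.
Then c = 1134.7 − a·591 − b·981 = 828.74.
At (945, -179): z = −183.7 − 76.8 + 828.74 = 568.2 m.

568.2 m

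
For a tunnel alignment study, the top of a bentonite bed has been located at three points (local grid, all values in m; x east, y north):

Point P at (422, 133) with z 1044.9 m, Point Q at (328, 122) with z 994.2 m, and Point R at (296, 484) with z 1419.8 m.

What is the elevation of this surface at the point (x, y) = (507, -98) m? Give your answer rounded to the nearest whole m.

799 m

Let the plane be z = a·x + b·y + c.
Point Q−Point P: −94a − 11b = −50.7;  Point R−Point P: −126a + 351b = 374.9.
Solving gives a = 0.39767, b = 1.21084.
Then c = 1044.9 − a·422 − b·133 = 716.04.
At (507, -98): z = 201.6 − 118.7 + 716.04 = 799.0 m.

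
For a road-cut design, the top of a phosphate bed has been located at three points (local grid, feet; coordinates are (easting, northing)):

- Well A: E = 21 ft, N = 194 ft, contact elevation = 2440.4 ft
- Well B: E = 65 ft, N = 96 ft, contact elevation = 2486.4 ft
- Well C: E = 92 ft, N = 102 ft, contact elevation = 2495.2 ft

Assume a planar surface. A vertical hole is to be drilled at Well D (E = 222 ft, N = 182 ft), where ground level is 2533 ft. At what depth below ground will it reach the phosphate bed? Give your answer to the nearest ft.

10 ft

Two edge vectors: Well A→Well B = (44, -98, 46), Well A→Well C = (71, -92, 54.8).
Normal n = (Well A→Well B) × (Well A→Well C) = (-1138.4, 854.8, 2910).
So ∂z/∂E = −n_x/n_z = 0.39120 and ∂z/∂N = −n_y/n_z = −0.29375.
Intercept c from Well A: 2440.4 − 8.22 + 56.99 = 2489.17.
At (222, 182): z_contact = 86.8 − 53.5 + 2489.17 = 2522.6 ft.
Depth below ground = 2533 − 2522.6 = 10 ft.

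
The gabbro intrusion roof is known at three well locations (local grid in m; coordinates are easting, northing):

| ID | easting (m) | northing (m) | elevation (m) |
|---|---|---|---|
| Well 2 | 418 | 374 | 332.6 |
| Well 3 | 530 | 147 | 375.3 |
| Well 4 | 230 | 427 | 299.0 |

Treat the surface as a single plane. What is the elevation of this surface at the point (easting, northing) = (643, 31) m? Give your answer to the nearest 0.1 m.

405.3 m

Two edge vectors: Well 2→Well 3 = (112, -227, 42.7), Well 2→Well 4 = (-188, 53, -33.6).
Normal n = (Well 2→Well 3) × (Well 2→Well 4) = (5364.1, -4264.4, -36740).
So ∂z/∂easting = −n_x/n_z = 0.14600 and ∂z/∂northing = −n_y/n_z = −0.11607.
Intercept c from Well 2: 332.6 − 61.03 + 43.41 = 314.98.
At (643, 31): z = 93.9 − 3.6 + 314.98 = 405.3 m.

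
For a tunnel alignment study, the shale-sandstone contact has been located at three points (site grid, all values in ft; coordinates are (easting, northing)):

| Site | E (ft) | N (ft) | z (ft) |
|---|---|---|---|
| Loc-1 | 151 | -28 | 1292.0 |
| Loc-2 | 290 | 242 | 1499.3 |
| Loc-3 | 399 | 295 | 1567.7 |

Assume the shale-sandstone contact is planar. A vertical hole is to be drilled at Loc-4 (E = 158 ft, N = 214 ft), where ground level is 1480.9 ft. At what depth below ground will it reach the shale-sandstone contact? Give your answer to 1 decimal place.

43.0 ft

Let the plane be z = a·E + b·N + c.
Loc-2−Loc-1: 139a + 270b = 207.3;  Loc-3−Loc-1: 248a + 323b = 275.7.
Solving gives a = 0.33908, b = 0.59321.
Then c = 1292 − a·151 − b·-28 = 1257.41.
At (158, 214): z_contact = 53.57 + 126.95 + 1257.41 = 1437.93 ft.
Depth below ground = 1480.9 − 1437.93 = 43.0 ft.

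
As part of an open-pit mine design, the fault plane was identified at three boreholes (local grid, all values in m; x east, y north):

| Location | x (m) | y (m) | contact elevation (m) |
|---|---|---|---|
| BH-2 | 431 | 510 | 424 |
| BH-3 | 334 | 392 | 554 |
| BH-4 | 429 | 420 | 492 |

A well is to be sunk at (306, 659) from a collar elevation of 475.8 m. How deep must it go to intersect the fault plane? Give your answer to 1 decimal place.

108.8 m

Let the plane be z = a·x + b·y + c.
BH-3−BH-2: −97a − 118b = 130;  BH-4−BH-2: −2a − 90b = 68.
Solving gives a = −0.43278, b = −0.74594.
Then c = 424 − a·431 − b·510 = 990.96.
At (306, 659): z_contact = −132.43 − 491.57 + 990.96 = 366.95 m.
Depth below ground = 475.8 − 366.95 = 108.8 m.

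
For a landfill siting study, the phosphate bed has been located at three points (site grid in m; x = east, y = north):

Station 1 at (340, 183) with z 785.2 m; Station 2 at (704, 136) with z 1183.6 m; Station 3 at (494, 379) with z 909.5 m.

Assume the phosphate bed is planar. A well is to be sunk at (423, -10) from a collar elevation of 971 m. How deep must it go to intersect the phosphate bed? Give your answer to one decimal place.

57.6 m

Two edge vectors: Station 1→Station 2 = (364, -47, 398.4), Station 1→Station 3 = (154, 196, 124.3).
Normal n = (Station 1→Station 2) × (Station 1→Station 3) = (-83928.5, 16108.4, 78582).
So ∂z/∂x = −n_x/n_z = 1.06804 and ∂z/∂y = −n_y/n_z = −0.20499.
Intercept c from Station 1: 785.2 − 363.13 + 37.51 = 459.58.
At (423, -10): z_contact = 451.78 + 2.05 + 459.58 = 913.41 m.
Depth below ground = 971 − 913.41 = 57.6 m.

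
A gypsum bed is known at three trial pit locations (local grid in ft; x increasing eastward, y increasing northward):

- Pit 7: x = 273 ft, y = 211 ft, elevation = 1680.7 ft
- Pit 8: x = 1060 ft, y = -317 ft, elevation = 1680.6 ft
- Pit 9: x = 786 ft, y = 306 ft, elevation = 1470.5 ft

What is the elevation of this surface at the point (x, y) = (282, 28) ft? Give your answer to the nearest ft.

Let the plane be z = a·x + b·y + c.
Pit 8−Pit 7: 787a − 528b = −0.1;  Pit 9−Pit 7: 513a + 95b = −210.2.
Solving gives a = −0.32114, b = −0.47848.
Then c = 1680.7 − a·273 − b·211 = 1869.33.
At (282, 28): z = −90.6 − 13.4 + 1869.33 = 1765.4 ft.

1765 ft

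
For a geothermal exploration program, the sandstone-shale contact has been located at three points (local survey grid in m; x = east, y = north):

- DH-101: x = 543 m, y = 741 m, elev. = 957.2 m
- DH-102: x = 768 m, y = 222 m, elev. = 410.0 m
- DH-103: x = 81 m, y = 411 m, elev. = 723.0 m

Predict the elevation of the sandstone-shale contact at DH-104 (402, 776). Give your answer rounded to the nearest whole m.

Let the plane be z = a·x + b·y + c.
DH-102−DH-101: 225a − 519b = −547.2;  DH-103−DH-101: −462a − 330b = −234.2.
Solving gives a = −0.18796, b = 0.97285.
Then c = 957.2 − a·543 − b·741 = 338.38.
At (402, 776): z = −75.6 + 754.9 + 338.38 = 1017.8 m.

1018 m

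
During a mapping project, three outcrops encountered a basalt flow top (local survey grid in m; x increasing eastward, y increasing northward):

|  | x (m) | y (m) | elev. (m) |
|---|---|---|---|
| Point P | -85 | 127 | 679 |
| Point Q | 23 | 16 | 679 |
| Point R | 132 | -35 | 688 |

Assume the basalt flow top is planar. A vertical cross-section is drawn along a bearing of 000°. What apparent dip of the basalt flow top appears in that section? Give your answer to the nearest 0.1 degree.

Let the plane be z = a·x + b·y + c.
Point Q−Point P: 108a − 111b = 0;  Point R−Point P: 217a − 162b = 9.
Solving gives a = 0.15157, b = 0.14747.
Unit vector along 000° is (sin 0°, cos 0°) = (0.0000, 1.0000).
Slope in that direction = a·(0.0000) + b·(1.0000) = 0.14747.
Apparent dip = arctan|0.14747| = 8.4° (true dip is 11.9°, so apparent ≤ true as expected).

8.4°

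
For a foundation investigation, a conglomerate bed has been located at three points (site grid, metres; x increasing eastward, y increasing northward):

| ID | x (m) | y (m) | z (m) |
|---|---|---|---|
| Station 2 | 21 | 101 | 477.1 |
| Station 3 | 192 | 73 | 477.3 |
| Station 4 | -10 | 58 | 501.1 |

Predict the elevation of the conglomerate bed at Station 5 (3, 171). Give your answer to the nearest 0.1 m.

443.6 m

Let the plane be z = a·x + b·y + c.
Station 3−Station 2: 171a − 28b = 0.2;  Station 4−Station 2: −31a − 43b = 24.
Solving gives a = −0.08070, b = −0.49996.
Then c = 477.1 − a·21 − b·101 = 529.29.
At (3, 171): z = −0.2 − 85.5 + 529.29 = 443.6 m.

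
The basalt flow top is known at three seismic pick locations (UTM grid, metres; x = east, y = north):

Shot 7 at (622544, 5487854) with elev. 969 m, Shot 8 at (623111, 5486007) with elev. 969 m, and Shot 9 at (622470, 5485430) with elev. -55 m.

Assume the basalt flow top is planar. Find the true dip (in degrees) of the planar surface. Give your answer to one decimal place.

52.6°

Two edge vectors: Shot 7→Shot 8 = (567, -1847, 0), Shot 7→Shot 9 = (-74, -2424, -1024).
Normal n = (Shot 7→Shot 8) × (Shot 7→Shot 9) = (1891328, 580608, -1511086).
So ∂z/∂x = −n_x/n_z = 1.25163 and ∂z/∂y = −n_y/n_z = 0.38423.
Gradient magnitude |∇z| = √(a² + b²) = √(1.56659 + 0.14763) = 1.30928.
True dip = arctan(1.30928) = 52.6°, dipping toward WSW (azimuth ≈ 253°).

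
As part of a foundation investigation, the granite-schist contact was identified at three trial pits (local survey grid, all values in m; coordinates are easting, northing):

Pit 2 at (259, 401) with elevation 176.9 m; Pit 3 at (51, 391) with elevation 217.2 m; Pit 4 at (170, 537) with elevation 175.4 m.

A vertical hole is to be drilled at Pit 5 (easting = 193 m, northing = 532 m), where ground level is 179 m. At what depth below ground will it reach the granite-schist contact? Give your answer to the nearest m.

7 m

Let the plane be z = a·easting + b·northing + c.
Pit 3−Pit 2: −208a − 10b = 40.3;  Pit 4−Pit 2: −89a + 136b = −1.5.
Solving gives a = −0.18733, b = −0.13362.
Then c = 176.9 − a·259 − b·401 = 279.00.
At (193, 532): z_contact = −36.2 − 71.1 + 279.00 = 171.8 m.
Depth below ground = 179 − 171.8 = 7 m.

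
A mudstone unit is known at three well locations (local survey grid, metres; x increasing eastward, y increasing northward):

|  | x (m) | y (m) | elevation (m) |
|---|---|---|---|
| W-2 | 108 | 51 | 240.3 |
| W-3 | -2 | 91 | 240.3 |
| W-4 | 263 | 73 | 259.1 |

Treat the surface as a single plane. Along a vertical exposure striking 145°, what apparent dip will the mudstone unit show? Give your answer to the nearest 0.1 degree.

8.3°

Two edge vectors: W-2→W-3 = (-110, 40, 0), W-2→W-4 = (155, 22, 18.8).
Normal n = (W-2→W-3) × (W-2→W-4) = (752, 2068, -8620).
So ∂z/∂x = −n_x/n_z = 0.08724 and ∂z/∂y = −n_y/n_z = 0.23991.
Unit vector along 145° is (sin 145°, cos 145°) = (0.5736, -0.8192).
Slope in that direction = a·(0.5736) + b·(-0.8192) = −0.14648.
Apparent dip = arctan|0.14648| = 8.3° (true dip is 14.3°, so apparent ≤ true as expected).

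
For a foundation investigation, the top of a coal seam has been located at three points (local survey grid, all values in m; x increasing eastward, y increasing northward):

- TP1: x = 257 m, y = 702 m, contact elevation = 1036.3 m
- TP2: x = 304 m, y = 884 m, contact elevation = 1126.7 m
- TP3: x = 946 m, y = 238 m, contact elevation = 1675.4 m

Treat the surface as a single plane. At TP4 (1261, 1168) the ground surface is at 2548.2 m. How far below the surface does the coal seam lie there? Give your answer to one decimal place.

Two edge vectors: TP1→TP2 = (47, 182, 90.4), TP1→TP3 = (689, -464, 639.1).
Normal n = (TP1→TP2) × (TP1→TP3) = (158261.8, 32247.9, -147206).
So ∂z/∂x = −n_x/n_z = 1.075104 and ∂z/∂y = −n_y/n_z = 0.219066.
Intercept c from TP1: 1036.3 − 276.30 − 153.78 = 606.21.
At (1261, 1168): z_contact = 1355.71 + 255.87 + 606.21 = 2217.79 m.
Depth below ground = 2548.2 − 2217.79 = 330.4 m.

330.4 m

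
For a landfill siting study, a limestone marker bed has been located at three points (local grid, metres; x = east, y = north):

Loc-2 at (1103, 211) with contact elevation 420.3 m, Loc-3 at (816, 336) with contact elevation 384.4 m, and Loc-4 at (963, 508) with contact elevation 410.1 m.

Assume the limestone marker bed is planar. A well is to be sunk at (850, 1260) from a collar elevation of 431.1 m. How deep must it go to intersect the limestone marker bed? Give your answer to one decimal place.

13.4 m

Let the plane be z = a·x + b·y + c.
Loc-3−Loc-2: −287a + 125b = −35.9;  Loc-4−Loc-2: −140a + 297b = −10.2.
Solving gives a = 0.138580, b = 0.030981.
Then c = 420.3 − a·1103 − b·211 = 260.91.
At (850, 1260): z_contact = 117.79 + 39.04 + 260.91 = 417.74 m.
Depth below ground = 431.1 − 417.74 = 13.4 m.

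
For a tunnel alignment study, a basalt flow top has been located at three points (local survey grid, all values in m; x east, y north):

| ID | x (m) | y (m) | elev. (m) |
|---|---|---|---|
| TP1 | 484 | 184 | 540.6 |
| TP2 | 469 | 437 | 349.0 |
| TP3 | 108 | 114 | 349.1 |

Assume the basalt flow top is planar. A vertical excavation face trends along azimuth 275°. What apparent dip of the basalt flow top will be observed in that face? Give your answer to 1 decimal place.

35.1°

Let the plane be z = a·x + b·y + c.
TP2−TP1: −15a + 253b = −191.6;  TP3−TP1: −376a − 70b = −191.5.
Solving gives a = 0.64320, b = −0.71918.
Unit vector along 275° is (sin 275°, cos 275°) = (-0.9962, 0.0872).
Slope in that direction = a·(-0.9962) + b·(0.0872) = −0.70343.
Apparent dip = arctan|0.70343| = 35.1° (true dip is 44.0°, so apparent ≤ true as expected).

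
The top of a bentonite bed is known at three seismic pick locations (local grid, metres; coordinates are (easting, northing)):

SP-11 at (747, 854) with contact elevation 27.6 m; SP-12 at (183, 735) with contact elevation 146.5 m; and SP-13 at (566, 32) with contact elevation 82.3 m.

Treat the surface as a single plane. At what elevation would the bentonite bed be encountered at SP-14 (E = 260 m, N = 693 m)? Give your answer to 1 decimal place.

131.5 m

Two edge vectors: SP-11→SP-12 = (-564, -119, 118.9), SP-11→SP-13 = (-181, -822, 54.7).
Normal n = (SP-11→SP-12) × (SP-11→SP-13) = (91226.5, 9329.9, 442069).
So ∂z/∂E = −n_x/n_z = −0.20636 and ∂z/∂N = −n_y/n_z = −0.02111.
Intercept c from SP-11: 27.6 + 154.15 + 18.02 = 199.78.
At (260, 693): z = −53.7 − 14.6 + 199.78 = 131.5 m.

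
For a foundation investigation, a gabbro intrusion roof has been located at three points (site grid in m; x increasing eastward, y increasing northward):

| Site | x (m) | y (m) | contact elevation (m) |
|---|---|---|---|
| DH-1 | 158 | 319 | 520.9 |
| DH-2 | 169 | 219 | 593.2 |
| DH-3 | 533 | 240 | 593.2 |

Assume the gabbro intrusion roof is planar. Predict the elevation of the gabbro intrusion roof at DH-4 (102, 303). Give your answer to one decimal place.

Two edge vectors: DH-1→DH-2 = (11, -100, 72.3), DH-1→DH-3 = (375, -79, 72.3).
Normal n = (DH-1→DH-2) × (DH-1→DH-3) = (-1518.3, 26317.2, 36631).
So ∂z/∂x = −n_x/n_z = 0.04145 and ∂z/∂y = −n_y/n_z = −0.71844.
Intercept c from DH-1: 520.9 − 6.55 + 229.18 = 743.53.
At (102, 303): z = 4.2 − 217.7 + 743.53 = 530.1 m.

530.1 m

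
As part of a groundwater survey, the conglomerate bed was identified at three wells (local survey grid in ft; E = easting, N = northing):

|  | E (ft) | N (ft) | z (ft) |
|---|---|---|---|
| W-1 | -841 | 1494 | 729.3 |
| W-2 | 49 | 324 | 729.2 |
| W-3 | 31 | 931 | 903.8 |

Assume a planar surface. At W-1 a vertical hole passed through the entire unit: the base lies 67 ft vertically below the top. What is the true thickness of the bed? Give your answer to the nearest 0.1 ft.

60.1 ft

Let the plane be z = a·E + b·N + c.
W-2−W-1: 890a − 1170b = −0.1;  W-3−W-1: 872a − 563b = 174.5.
Solving gives a = 0.39336, b = 0.29931.
|∇z| = √(a²+b²) = 0.49429, so dip δ = arctan(0.49429) = 26.30°.
True thickness = vertical thickness × cos δ = 67 × cos 26.30° = 60.1 ft.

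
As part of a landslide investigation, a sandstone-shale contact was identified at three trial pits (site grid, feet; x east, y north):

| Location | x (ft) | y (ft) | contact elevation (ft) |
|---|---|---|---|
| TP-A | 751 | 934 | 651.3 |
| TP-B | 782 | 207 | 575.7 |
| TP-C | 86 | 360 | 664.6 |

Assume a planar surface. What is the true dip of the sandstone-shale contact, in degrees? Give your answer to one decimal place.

8.3°

Two edge vectors: TP-A→TP-B = (31, -727, -75.6), TP-A→TP-C = (-665, -574, 13.3).
Normal n = (TP-A→TP-B) × (TP-A→TP-C) = (-53063.5, 49861.7, -501249).
So ∂z/∂x = −n_x/n_z = −0.10586 and ∂z/∂y = −n_y/n_z = 0.09947.
Gradient magnitude |∇z| = √(a² + b²) = √(0.01121 + 0.00990) = 0.14527.
True dip = arctan(0.14527) = 8.3°, dipping toward SE (azimuth ≈ 133°).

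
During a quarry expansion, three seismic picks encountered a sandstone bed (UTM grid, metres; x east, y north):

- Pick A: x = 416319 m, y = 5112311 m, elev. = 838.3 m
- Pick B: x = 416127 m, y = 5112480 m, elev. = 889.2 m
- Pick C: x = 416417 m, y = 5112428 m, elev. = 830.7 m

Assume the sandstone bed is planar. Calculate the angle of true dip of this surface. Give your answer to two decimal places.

11.66°

Two edge vectors: Pick A→Pick B = (-192, 169, 50.9), Pick A→Pick C = (98, 117, -7.6).
Normal n = (Pick A→Pick B) × (Pick A→Pick C) = (-7239.7, 3529, -39026).
So ∂z/∂x = −n_x/n_z = −0.18551 and ∂z/∂y = −n_y/n_z = 0.09043.
Gradient magnitude |∇z| = √(a² + b²) = √(0.03441 + 0.00818) = 0.20638.
True dip = arctan(0.20638) = 11.66°, dipping toward ESE (azimuth ≈ 116°).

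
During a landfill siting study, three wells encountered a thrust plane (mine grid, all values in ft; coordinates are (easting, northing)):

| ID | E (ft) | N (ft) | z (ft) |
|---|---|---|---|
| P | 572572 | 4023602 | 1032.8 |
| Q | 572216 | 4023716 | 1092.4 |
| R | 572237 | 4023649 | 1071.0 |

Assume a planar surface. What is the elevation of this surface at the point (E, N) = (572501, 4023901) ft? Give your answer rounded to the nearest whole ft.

Let the plane be z = a·E + b·N + c.
Q−P: −356a + 114b = 59.6;  R−P: −335a + 47b = 38.2.
Solving gives a = −0.07240190, b = 0.29670985.
Then c = 1032.8 − a·572572 − b·4023602 = −1151354.25.
At (572501, 4023901): z = −41450.2 + 1193931.1 − 1151354.25 = 1126.7 ft.

1127 ft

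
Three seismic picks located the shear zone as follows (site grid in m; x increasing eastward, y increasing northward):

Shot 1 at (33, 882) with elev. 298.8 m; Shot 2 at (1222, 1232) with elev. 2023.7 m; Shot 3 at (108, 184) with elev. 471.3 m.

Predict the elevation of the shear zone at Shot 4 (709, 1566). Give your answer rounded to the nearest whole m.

Two edge vectors: Shot 1→Shot 2 = (1189, 350, 1724.9), Shot 1→Shot 3 = (75, -698, 172.5).
Normal n = (Shot 1→Shot 2) × (Shot 1→Shot 3) = (1264355.2, -75735, -856172).
So ∂z/∂x = −n_x/n_z = 1.47675 and ∂z/∂y = −n_y/n_z = −0.08846.
Intercept c from Shot 1: 298.8 − 48.73 + 78.02 = 328.09.
At (709, 1566): z = 1047.0 − 138.5 + 328.09 = 1236.6 m.

1237 m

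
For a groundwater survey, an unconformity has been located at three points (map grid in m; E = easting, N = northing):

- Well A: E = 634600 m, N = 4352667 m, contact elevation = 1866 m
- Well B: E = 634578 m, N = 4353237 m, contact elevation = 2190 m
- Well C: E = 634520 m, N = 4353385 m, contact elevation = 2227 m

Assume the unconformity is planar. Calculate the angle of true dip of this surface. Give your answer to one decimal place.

47.3°

Let the plane be z = a·E + b·N + c.
Well B−Well A: −22a + 570b = 324;  Well C−Well A: −80a + 718b = 361.
Solving gives a = 0.90129, b = 0.60321.
Gradient magnitude |∇z| = √(a² + b²) = √(0.81232 + 0.36386) = 1.08452.
True dip = arctan(1.08452) = 47.3°, dipping toward SW (azimuth ≈ 236°).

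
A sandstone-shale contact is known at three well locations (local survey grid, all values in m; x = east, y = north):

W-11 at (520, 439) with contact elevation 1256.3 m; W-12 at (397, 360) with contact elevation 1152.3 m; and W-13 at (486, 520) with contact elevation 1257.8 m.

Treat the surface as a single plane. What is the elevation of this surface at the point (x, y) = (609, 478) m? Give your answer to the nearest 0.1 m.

1326.2 m

Two edge vectors: W-11→W-12 = (-123, -79, -104), W-11→W-13 = (-34, 81, 1.5).
Normal n = (W-11→W-12) × (W-11→W-13) = (8305.5, 3720.5, -12649).
So ∂z/∂x = −n_x/n_z = 0.65661 and ∂z/∂y = −n_y/n_z = 0.29413.
Intercept c from W-11: 1256.3 − 341.44 − 129.12 = 785.74.
At (609, 478): z = 399.9 + 140.6 + 785.74 = 1326.2 m.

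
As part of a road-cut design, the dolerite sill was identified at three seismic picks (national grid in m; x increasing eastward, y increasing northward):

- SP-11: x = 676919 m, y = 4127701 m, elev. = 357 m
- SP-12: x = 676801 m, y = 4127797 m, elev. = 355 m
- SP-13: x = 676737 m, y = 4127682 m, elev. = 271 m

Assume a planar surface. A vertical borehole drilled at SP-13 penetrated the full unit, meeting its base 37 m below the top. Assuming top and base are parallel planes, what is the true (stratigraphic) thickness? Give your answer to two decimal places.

Let the plane be z = a·x + b·y + c.
SP-12−SP-11: −118a + 96b = −2;  SP-13−SP-11: −182a − 19b = −86.
Solving gives a = 0.42072, b = 0.49630.
|∇z| = √(a²+b²) = 0.65063, so dip δ = arctan(0.65063) = 33.05°.
True thickness = vertical thickness × cos δ = 37 × cos 33.05° = 31.01 m.

31.01 m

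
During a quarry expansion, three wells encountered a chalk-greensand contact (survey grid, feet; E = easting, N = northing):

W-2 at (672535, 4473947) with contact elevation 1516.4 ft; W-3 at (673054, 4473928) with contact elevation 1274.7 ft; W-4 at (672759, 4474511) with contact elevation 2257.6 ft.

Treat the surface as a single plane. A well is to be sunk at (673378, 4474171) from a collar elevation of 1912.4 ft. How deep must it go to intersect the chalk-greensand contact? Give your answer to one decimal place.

412.0 ft

Two edge vectors: W-2→W-3 = (519, -19, -241.7), W-2→W-4 = (224, 564, 741.2).
Normal n = (W-2→W-3) × (W-2→W-4) = (122236, -438823.6, 296972).
So ∂z/∂E = −n_x/n_z = −0.411607828 and ∂z/∂N = −n_y/n_z = 1.477659847.
Intercept c from W-2: 1516.4 + 276820.67 − 6610971.84 = −6332634.77.
At (673378, 4474171): z_contact = −277167.66 + 6611302.83 − 6332634.77 = 1500.41 ft.
Depth below ground = 1912.4 − 1500.41 = 412.0 ft.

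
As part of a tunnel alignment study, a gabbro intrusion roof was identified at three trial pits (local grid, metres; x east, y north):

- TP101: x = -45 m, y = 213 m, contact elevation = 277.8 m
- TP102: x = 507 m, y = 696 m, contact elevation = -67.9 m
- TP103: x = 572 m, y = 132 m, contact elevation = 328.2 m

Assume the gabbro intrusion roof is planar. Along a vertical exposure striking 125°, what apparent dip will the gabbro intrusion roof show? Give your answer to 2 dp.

Let the plane be z = a·x + b·y + c.
TP102−TP101: 552a + 483b = −345.7;  TP103−TP101: 617a − 81b = 50.4.
Solving gives a = −0.01067, b = −0.70354.
Unit vector along 125° is (sin 125°, cos 125°) = (0.8192, -0.5736).
Slope in that direction = a·(0.8192) + b·(-0.5736) = 0.39479.
Apparent dip = arctan|0.39479| = 21.54° (true dip is 35.1°, so apparent ≤ true as expected).

21.54°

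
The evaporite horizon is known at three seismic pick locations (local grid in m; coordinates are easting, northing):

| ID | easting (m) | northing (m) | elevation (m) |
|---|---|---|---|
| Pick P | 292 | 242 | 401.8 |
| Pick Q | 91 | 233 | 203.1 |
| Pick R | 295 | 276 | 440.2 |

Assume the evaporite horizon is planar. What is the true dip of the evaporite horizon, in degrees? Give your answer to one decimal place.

Let the plane be z = a·easting + b·northing + c.
Pick Q−Pick P: −201a − 9b = −198.7;  Pick R−Pick P: 3a + 34b = 38.4.
Solving gives a = 0.94171, b = 1.04632.
Gradient magnitude |∇z| = √(a² + b²) = √(0.88681 + 1.09479) = 1.40769.
True dip = arctan(1.40769) = 54.6°, dipping toward SW (azimuth ≈ 222°).

54.6°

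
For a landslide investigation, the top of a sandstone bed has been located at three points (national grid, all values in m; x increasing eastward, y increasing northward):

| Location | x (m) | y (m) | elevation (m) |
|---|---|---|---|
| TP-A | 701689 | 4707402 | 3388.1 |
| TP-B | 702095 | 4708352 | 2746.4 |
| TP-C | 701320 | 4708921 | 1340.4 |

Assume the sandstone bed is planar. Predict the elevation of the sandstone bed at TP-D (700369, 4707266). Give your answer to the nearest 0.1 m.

2213.8 m

Two edge vectors: TP-A→TP-B = (406, 950, -641.7), TP-A→TP-C = (-369, 1519, -2047.7).
Normal n = (TP-A→TP-B) × (TP-A→TP-C) = (-970572.7, 1068153.5, 967264).
So ∂z/∂x = −n_x/n_z = 1.003420679 and ∂z/∂y = −n_y/n_z = −1.104303996.
Intercept c from TP-A: 3388.1 − 704089.25 + 5198402.84 = 4497701.68.
At (700369, 4707266): z = 702764.7 − 5198252.7 + 4497701.68 = 2213.8 m.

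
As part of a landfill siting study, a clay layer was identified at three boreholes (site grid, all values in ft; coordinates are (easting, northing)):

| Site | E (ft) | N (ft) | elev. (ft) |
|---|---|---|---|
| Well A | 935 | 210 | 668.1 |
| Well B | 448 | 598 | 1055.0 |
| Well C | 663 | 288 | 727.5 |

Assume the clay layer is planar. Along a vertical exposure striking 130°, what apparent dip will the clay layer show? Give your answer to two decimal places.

32.83°

Two edge vectors: Well A→Well B = (-487, 388, 386.9), Well A→Well C = (-272, 78, 59.4).
Normal n = (Well A→Well B) × (Well A→Well C) = (-7131, -76309, 67550).
So ∂z/∂E = −n_x/n_z = 0.10557 and ∂z/∂N = −n_y/n_z = 1.12967.
Unit vector along 130° is (sin 130°, cos 130°) = (0.7660, -0.6428).
Slope in that direction = a·(0.7660) + b·(-0.6428) = −0.64527.
Apparent dip = arctan|0.64527| = 32.83° (true dip is 48.6°, so apparent ≤ true as expected).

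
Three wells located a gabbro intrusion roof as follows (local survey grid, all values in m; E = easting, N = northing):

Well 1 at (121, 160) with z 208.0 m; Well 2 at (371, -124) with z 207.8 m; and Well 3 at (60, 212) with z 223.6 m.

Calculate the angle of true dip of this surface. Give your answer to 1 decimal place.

Let the plane be z = a·E + b·N + c.
Well 2−Well 1: 250a − 284b = −0.2;  Well 3−Well 1: −61a + 52b = 15.6.
Solving gives a = −1.02220, b = −0.89912.
Gradient magnitude |∇z| = √(a² + b²) = √(1.04490 + 0.80842) = 1.36137.
True dip = arctan(1.36137) = 53.7°, dipping toward NE (azimuth ≈ 049°).

53.7°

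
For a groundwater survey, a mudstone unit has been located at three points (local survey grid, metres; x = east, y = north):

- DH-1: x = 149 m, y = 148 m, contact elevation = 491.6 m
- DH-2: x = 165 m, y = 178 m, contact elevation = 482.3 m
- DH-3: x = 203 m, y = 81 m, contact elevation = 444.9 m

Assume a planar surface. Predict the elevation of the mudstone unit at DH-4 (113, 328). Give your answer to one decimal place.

Let the plane be z = a·x + b·y + c.
DH-2−DH-1: 16a + 30b = −9.3;  DH-3−DH-1: 54a − 67b = −46.7.
Solving gives a = −0.75189, b = 0.09101.
Then c = 491.6 − a·149 − b·148 = 590.16.
At (113, 328): z = −85.0 + 29.9 + 590.16 = 535.1 m.

535.1 m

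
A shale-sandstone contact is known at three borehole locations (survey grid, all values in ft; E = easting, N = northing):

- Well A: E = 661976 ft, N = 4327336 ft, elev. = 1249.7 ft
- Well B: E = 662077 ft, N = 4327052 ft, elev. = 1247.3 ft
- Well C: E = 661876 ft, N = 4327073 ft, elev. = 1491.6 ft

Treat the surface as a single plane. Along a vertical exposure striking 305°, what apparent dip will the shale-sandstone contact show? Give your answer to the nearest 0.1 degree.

38.0°

Two edge vectors: Well A→Well B = (101, -284, -2.4), Well A→Well C = (-100, -263, 241.9).
Normal n = (Well A→Well B) × (Well A→Well C) = (-69330.8, -24191.9, -54963).
So ∂z/∂E = −n_x/n_z = −1.26141 and ∂z/∂N = −n_y/n_z = −0.44015.
Unit vector along 305° is (sin 305°, cos 305°) = (-0.8192, 0.5736).
Slope in that direction = a·(-0.8192) + b·(0.5736) = 0.78083.
Apparent dip = arctan|0.78083| = 38.0° (true dip is 53.2°, so apparent ≤ true as expected).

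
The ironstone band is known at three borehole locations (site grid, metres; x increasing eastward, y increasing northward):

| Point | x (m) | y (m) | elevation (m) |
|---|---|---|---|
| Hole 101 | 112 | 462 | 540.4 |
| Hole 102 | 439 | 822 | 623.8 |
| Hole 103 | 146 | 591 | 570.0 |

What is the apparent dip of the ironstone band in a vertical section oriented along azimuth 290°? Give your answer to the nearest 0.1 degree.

4.3°

Let the plane be z = a·x + b·y + c.
Hole 102−Hole 101: 327a + 360b = 83.4;  Hole 103−Hole 101: 34a + 129b = 29.6.
Solving gives a = 0.00343, b = 0.22855.
Unit vector along 290° is (sin 290°, cos 290°) = (-0.9397, 0.3420).
Slope in that direction = a·(-0.9397) + b·(0.3420) = 0.07495.
Apparent dip = arctan|0.07495| = 4.3° (true dip is 12.9°, so apparent ≤ true as expected).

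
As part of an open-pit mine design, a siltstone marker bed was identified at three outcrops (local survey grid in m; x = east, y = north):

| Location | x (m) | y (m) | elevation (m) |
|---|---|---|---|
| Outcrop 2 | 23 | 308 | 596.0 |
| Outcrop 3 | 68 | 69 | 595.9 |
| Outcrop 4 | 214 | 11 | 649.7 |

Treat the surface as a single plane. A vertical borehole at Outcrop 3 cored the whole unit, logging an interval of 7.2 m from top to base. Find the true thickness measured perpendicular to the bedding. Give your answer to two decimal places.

Two edge vectors: Outcrop 2→Outcrop 3 = (45, -239, -0.1), Outcrop 2→Outcrop 4 = (191, -297, 53.7).
Normal n = (Outcrop 2→Outcrop 3) × (Outcrop 2→Outcrop 4) = (-12864, -2435.6, 32284).
So ∂z/∂x = −n_x/n_z = 0.39846 and ∂z/∂y = −n_y/n_z = 0.07544.
|∇z| = √(a²+b²) = 0.40554, so dip δ = arctan(0.40554) = 22.07°.
True thickness = vertical thickness × cos δ = 7.2 × cos 22.07° = 6.67 m.

6.67 m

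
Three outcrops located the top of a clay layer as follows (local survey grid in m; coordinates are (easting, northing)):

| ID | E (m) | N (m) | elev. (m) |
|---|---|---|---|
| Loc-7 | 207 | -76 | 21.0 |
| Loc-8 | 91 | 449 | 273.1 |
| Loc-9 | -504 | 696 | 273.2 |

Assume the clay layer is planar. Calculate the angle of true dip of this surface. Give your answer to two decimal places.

Let the plane be z = a·E + b·N + c.
Loc-8−Loc-7: −116a + 525b = 252.1;  Loc-9−Loc-7: −711a + 772b = 252.2.
Solving gives a = 0.21929, b = 0.52864.
Gradient magnitude |∇z| = √(a² + b²) = √(0.04809 + 0.27946) = 0.57232.
True dip = arctan(0.57232) = 29.78°, dipping toward SSW (azimuth ≈ 203°).

29.78°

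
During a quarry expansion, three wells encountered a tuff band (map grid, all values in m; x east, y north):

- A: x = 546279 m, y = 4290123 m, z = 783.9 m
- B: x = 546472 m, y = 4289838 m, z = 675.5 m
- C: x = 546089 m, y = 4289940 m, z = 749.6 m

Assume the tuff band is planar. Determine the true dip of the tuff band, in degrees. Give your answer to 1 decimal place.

18.0°

Two edge vectors: A→B = (193, -285, -108.4), A→C = (-190, -183, -34.3).
Normal n = (A→B) × (A→C) = (-10061.7, 27215.9, -89469).
So ∂z/∂x = −n_x/n_z = −0.11246 and ∂z/∂y = −n_y/n_z = 0.30419.
Gradient magnitude |∇z| = √(a² + b²) = √(0.01265 + 0.09253) = 0.32432.
True dip = arctan(0.32432) = 18.0°, dipping toward SSE (azimuth ≈ 160°).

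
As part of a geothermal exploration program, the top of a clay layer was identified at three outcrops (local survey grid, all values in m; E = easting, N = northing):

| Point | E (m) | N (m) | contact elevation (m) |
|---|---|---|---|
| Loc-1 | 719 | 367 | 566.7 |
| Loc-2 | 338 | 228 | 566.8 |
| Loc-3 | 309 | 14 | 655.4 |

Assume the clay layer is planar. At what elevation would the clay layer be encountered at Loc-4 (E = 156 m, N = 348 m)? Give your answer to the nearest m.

Let the plane be z = a·E + b·N + c.
Loc-2−Loc-1: −381a − 139b = 0.1;  Loc-3−Loc-1: −410a − 353b = 88.7.
Solving gives a = 0.15863, b = −0.43551.
Then c = 566.7 − a·719 − b·367 = 612.48.
At (156, 348): z = 24.7 − 151.6 + 612.48 = 485.7 m.

486 m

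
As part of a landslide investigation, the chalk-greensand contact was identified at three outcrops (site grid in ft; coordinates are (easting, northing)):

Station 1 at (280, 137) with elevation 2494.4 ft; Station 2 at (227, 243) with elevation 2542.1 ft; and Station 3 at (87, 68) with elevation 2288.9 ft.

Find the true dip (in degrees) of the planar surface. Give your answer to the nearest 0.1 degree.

48.6°

Two edge vectors: Station 1→Station 2 = (-53, 106, 47.7), Station 1→Station 3 = (-193, -69, -205.5).
Normal n = (Station 1→Station 2) × (Station 1→Station 3) = (-18491.7, -20097.6, 24115).
So ∂z/∂E = −n_x/n_z = 0.76681 and ∂z/∂N = −n_y/n_z = 0.83341.
Gradient magnitude |∇z| = √(a² + b²) = √(0.58800 + 0.69457) = 1.13251.
True dip = arctan(1.13251) = 48.6°, dipping toward SW (azimuth ≈ 223°).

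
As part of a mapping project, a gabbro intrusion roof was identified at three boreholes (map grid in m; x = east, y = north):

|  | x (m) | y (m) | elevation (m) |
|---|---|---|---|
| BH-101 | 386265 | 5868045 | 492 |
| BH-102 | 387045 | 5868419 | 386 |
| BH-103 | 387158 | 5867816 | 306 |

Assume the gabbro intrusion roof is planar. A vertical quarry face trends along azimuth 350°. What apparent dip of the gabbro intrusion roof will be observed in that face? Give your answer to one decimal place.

Two edge vectors: BH-101→BH-102 = (780, 374, -106), BH-101→BH-103 = (893, -229, -186).
Normal n = (BH-101→BH-102) × (BH-101→BH-103) = (-93838, 50422, -512602).
So ∂z/∂x = −n_x/n_z = −0.18306 and ∂z/∂y = −n_y/n_z = 0.09836.
Unit vector along 350° is (sin 350°, cos 350°) = (-0.1736, 0.9848).
Slope in that direction = a·(-0.1736) + b·(0.9848) = 0.12866.
Apparent dip = arctan|0.12866| = 7.3° (true dip is 11.7°, so apparent ≤ true as expected).

7.3°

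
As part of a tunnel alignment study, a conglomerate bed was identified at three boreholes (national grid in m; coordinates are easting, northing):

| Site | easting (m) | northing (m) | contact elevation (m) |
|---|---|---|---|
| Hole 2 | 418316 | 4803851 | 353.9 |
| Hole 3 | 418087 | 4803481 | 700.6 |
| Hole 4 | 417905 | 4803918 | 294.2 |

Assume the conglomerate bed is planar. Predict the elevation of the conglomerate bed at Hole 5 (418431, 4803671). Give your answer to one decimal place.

Two edge vectors: Hole 2→Hole 3 = (-229, -370, 346.7), Hole 2→Hole 4 = (-411, 67, -59.7).
Normal n = (Hole 2→Hole 3) × (Hole 2→Hole 4) = (-1139.9, -156165, -167413).
So ∂z/∂easting = −n_x/n_z = −0.006808910 and ∂z/∂northing = −n_y/n_z = −0.932812864.
Intercept c from Hole 2: 353.9 + 2848.28 + 4481094.01 = 4484296.19.
At (418431, 4803671): z = −2849.1 − 4480926.1 + 4484296.19 = 521.0 m.

521.0 m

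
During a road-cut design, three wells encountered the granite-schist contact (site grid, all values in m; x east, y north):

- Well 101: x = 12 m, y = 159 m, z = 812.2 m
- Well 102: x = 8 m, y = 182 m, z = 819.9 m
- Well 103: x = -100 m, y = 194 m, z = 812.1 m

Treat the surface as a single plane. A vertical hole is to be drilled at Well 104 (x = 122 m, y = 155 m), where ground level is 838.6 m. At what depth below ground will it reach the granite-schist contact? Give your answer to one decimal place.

Let the plane be z = a·x + b·y + c.
Well 102−Well 101: −4a + 23b = 7.7;  Well 103−Well 101: −112a + 35b = −0.1.
Solving gives a = 0.11158, b = 0.35419.
Then c = 812.2 − a·12 − b·159 = 754.55.
At (122, 155): z_contact = 13.61 + 54.90 + 754.55 = 823.06 m.
Depth below ground = 838.6 − 823.06 = 15.5 m.

15.5 m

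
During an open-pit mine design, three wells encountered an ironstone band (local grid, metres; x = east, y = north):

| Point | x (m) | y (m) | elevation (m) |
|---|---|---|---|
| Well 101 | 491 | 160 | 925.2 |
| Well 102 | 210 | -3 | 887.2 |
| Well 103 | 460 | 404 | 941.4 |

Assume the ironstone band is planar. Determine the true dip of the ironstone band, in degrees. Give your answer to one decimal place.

Let the plane be z = a·x + b·y + c.
Well 102−Well 101: −281a − 163b = −38;  Well 103−Well 101: −31a + 244b = 16.2.
Solving gives a = 0.09008, b = 0.07784.
Gradient magnitude |∇z| = √(a² + b²) = √(0.00811 + 0.00606) = 0.11905.
True dip = arctan(0.11905) = 6.8°, dipping toward SW (azimuth ≈ 229°).

6.8°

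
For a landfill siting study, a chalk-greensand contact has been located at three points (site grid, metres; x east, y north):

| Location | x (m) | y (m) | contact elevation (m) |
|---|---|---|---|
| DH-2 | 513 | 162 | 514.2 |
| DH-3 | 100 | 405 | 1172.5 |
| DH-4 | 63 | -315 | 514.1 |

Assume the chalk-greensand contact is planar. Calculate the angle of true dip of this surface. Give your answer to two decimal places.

54.64°

Two edge vectors: DH-2→DH-3 = (-413, 243, 658.3), DH-2→DH-4 = (-450, -477, -0.1).
Normal n = (DH-2→DH-3) × (DH-2→DH-4) = (313984.8, -296276.3, 306351).
So ∂z/∂x = −n_x/n_z = −1.02492 and ∂z/∂y = −n_y/n_z = 0.96711.
Gradient magnitude |∇z| = √(a² + b²) = √(1.05046 + 0.93531) = 1.40917.
True dip = arctan(1.40917) = 54.64°, dipping toward SE (azimuth ≈ 133°).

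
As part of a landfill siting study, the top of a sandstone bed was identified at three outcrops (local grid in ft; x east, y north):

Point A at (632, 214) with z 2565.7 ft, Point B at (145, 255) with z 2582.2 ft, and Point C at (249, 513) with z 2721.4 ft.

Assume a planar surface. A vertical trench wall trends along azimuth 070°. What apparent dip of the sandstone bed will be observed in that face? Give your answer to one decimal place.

Let the plane be z = a·x + b·y + c.
Point B−Point A: −487a + 41b = 16.5;  Point C−Point A: −383a + 299b = 155.7.
Solving gives a = 0.01116, b = 0.53504.
Unit vector along 070° is (sin 70°, cos 70°) = (0.9397, 0.3420).
Slope in that direction = a·(0.9397) + b·(0.3420) = 0.19348.
Apparent dip = arctan|0.19348| = 11.0° (true dip is 28.2°, so apparent ≤ true as expected).

11.0°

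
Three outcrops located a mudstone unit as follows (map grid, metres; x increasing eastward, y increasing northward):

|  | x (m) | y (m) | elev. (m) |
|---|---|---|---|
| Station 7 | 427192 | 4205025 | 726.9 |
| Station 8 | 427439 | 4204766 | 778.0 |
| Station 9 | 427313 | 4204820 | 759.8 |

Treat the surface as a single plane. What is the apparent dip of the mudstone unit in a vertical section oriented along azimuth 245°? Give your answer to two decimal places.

Let the plane be z = a·x + b·y + c.
Station 8−Station 7: 247a − 259b = 51.1;  Station 9−Station 7: 121a − 205b = 32.9.
Solving gives a = 0.10129, b = −0.10070.
Unit vector along 245° is (sin 245°, cos 245°) = (-0.9063, -0.4226).
Slope in that direction = a·(-0.9063) + b·(-0.4226) = −0.04924.
Apparent dip = arctan|0.04924| = 2.82° (true dip is 8.1°, so apparent ≤ true as expected).

2.82°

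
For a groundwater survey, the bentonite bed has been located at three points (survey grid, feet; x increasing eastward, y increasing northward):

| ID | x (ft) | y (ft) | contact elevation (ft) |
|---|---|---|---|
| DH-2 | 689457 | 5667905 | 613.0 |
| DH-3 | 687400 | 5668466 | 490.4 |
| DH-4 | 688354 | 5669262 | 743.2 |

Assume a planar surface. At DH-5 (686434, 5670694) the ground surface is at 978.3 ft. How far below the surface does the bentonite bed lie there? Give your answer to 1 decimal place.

Two edge vectors: DH-2→DH-3 = (-2057, 561, -122.6), DH-2→DH-4 = (-1103, 1357, 130.2).
Normal n = (DH-2→DH-3) × (DH-2→DH-4) = (239410.4, 403049.2, -2172566).
So ∂z/∂x = −n_x/n_z = 0.110197067 and ∂z/∂y = −n_y/n_z = 0.185517586.
Intercept c from DH-2: 613 − 75976.14 − 1051496.05 = −1126859.19.
At (686434, 5670694): z_contact = 75643.01 + 1052013.46 − 1126859.19 = 797.28 ft.
Depth below ground = 978.3 − 797.28 = 181.0 ft.

181.0 ft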